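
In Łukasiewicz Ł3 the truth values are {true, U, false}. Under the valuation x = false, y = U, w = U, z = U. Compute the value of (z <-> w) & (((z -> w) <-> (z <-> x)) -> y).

z <-> w = U <-> U = true
z -> w = U -> U = true
z <-> x = U <-> false = U
(z -> w) <-> (z <-> x) = true <-> U = U
((z -> w) <-> (z <-> x)) -> y = U -> U = true
(z <-> w) & (((z -> w) <-> (z <-> x)) -> y) = true & true = true

true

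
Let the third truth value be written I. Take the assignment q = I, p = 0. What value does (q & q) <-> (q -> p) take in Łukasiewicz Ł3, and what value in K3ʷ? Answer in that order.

In Łukasiewicz Ł3: q & q = I & I = I
q -> p = I -> 0 = I  [min(1, 1−½+0)]
(q & q) <-> (q -> p) = I <-> I = 1
In K3ʷ: q & q = I & I = I
q -> p = I -> 0 = I
(q & q) <-> (q -> p) = I <-> I = I
They differ because Łukasiewicz Ł3 and K3ʷ treat I differently under the binary connectives.

1; I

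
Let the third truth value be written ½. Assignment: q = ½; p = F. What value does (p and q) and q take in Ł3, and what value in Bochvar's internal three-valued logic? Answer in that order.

F; ½

In Ł3: p and q = F and ½ = F
(p and q) and q = F and ½ = F
In Bochvar's internal three-valued logic: p and q = F and ½ = ½
(p and q) and q = ½ and ½ = ½
They differ because Ł3 and Bochvar's internal three-valued logic treat ½ differently under the binary connectives.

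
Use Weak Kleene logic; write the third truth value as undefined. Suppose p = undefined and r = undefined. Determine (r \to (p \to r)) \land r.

p \to r = undefined \to undefined = undefined
r \to (p \to r) = undefined \to undefined = undefined
(r \to (p \to r)) \land r = undefined \land undefined = undefined

undefined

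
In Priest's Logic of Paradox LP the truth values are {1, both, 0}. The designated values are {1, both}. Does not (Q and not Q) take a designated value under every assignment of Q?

Every assignment of Q over {1, both, 0} gives a value in {1, both}.
In particular, with Q=both: not (Q and not Q) = both.

Yes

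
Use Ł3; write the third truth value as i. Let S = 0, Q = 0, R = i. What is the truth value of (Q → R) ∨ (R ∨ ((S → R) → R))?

Q → R = 0 → i = 1  [min(1, 1−0+½)]
S → R = 0 → i = 1
(S → R) → R = 1 → i = i
R ∨ ((S → R) → R) = i ∨ i = i
(Q → R) ∨ (R ∨ ((S → R) → R)) = 1 ∨ i = 1

1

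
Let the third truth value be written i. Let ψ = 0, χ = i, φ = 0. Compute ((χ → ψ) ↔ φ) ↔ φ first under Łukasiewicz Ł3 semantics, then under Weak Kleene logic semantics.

In Łukasiewicz Ł3: χ → ψ = i → 0 = i
(χ → ψ) ↔ φ = i ↔ 0 = i
((χ → ψ) ↔ φ) ↔ φ = i ↔ 0 = i
In Weak Kleene logic: χ → ψ = i → 0 = i  [any arg is the third value ⇒ result is the third value]
(χ → ψ) ↔ φ = i ↔ 0 = i
((χ → ψ) ↔ φ) ↔ φ = i ↔ 0 = i

i; i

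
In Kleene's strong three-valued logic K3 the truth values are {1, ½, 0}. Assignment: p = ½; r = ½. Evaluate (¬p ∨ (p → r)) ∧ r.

¬p = ¬½ = ½
p → r = ½ → ½ = ½  [¬½ ∨ ½]
¬p ∨ (p → r) = ½ ∨ ½ = ½
(¬p ∨ (p → r)) ∧ r = ½ ∧ ½ = ½

½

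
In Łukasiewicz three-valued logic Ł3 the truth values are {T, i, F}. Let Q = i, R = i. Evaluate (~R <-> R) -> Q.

~R = ~i = i
~R <-> R = i <-> i = T
(~R <-> R) -> Q = T -> i = i

i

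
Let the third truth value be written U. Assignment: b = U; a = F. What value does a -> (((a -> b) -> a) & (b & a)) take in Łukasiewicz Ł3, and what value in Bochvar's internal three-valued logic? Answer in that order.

T; U

In Łukasiewicz Ł3: a -> b = F -> U = T  [min(1, 1−0+½)]
(a -> b) -> a = T -> F = F
b & a = U & F = F
((a -> b) -> a) & (b & a) = F & F = F
a -> (((a -> b) -> a) & (b & a)) = F -> F = T
In Bochvar's internal three-valued logic: a -> b = F -> U = U
(a -> b) -> a = U -> F = U
b & a = U & F = U
((a -> b) -> a) & (b & a) = U & U = U
a -> (((a -> b) -> a) & (b & a)) = F -> U = U
They differ because Łukasiewicz Ł3 and Bochvar's internal three-valued logic treat U differently under the binary connectives.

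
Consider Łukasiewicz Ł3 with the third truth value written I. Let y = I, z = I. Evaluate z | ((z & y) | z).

I

z & y = I & I = I
(z & y) | z = I | I = I
z | ((z & y) | z) = I | I = I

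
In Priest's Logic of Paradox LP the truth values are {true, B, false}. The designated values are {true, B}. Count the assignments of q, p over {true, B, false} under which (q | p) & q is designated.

Of the 9 assignments, 6 give a value in {true, B}.

6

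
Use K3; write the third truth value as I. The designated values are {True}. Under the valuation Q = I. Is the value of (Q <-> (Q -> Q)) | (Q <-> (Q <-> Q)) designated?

Q -> Q = I -> I = I  [~I | I]
Q <-> (Q -> Q) = I <-> I = I
Q <-> Q = I <-> I = I
Q <-> (Q <-> Q) = I <-> I = I
(Q <-> (Q -> Q)) | (Q <-> (Q <-> Q)) = I | I = I
I ∉ {True}.

No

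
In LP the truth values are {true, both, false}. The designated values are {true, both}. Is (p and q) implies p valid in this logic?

Every assignment of p, q over {true, both, false} gives a value in {true, both}.
In particular, with p=both, q=both: (p and q) implies p = both.

Yes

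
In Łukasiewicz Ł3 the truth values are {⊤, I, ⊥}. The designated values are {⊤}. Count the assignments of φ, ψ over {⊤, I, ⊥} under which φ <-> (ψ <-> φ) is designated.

4

Designated under: (φ=⊤, ψ=⊤); (φ=I, ψ=⊤); (φ=I, ψ=⊥); (φ=⊥, ψ=⊤).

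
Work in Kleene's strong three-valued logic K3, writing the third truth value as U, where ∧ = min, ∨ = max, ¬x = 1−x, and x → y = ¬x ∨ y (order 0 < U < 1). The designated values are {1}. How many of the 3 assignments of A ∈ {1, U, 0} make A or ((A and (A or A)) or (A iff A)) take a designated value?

A=1: 1 ✓
A=U: U ·
A=0: 1 ✓

2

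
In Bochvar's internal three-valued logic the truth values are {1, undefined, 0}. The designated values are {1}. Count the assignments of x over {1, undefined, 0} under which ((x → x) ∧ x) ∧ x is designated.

x=1: 1 ✓
x=undefined: undefined ·
x=0: 0 ·

1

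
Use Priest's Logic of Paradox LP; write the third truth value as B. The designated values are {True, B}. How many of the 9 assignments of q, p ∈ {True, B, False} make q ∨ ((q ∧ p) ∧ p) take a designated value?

6

Of the 9 assignments, 6 give a value in {True, B}.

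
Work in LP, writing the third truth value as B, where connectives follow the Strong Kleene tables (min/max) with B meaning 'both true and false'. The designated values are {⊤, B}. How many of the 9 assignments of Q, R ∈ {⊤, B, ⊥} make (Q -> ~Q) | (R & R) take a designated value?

Of the 9 assignments, 8 give a value in {⊤, B}.

8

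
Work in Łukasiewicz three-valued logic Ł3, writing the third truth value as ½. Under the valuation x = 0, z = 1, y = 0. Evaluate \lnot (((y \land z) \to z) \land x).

y \land z = 0 \land 1 = 0
(y \land z) \to z = 0 \to 1 = 1
((y \land z) \to z) \land x = 1 \land 0 = 0
\lnot (((y \land z) \to z) \land x) = \lnot 0 = 1

1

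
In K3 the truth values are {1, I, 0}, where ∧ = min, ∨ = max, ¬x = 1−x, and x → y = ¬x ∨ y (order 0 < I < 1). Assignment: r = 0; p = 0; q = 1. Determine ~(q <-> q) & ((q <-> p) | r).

q <-> q = 1 <-> 1 = 1
~(q <-> q) = ~1 = 0
q <-> p = 1 <-> 0 = 0
(q <-> p) | r = 0 | 0 = 0
~(q <-> q) & ((q <-> p) | r) = 0 & 0 = 0

0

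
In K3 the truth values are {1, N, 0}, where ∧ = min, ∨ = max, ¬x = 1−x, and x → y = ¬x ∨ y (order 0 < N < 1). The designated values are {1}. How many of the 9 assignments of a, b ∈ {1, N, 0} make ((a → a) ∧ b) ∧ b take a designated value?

Designated under: (a=1, b=1); (a=0, b=1).

2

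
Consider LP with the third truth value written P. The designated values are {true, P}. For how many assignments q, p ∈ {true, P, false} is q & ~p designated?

4

Designated under: (q=true, p=P); (q=true, p=false); (q=P, p=P); (q=P, p=false).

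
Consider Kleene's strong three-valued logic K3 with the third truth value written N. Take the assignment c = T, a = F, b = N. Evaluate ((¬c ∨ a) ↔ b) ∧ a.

¬c = ¬T = F
¬c ∨ a = F ∨ F = F
(¬c ∨ a) ↔ b = F ↔ N = N
((¬c ∨ a) ↔ b) ∧ a = N ∧ F = F

F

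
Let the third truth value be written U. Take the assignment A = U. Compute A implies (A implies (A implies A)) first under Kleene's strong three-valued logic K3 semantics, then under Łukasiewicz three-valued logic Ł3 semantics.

In Kleene's strong three-valued logic K3: A implies A = U implies U = U
A implies (A implies A) = U implies U = U
A implies (A implies (A implies A)) = U implies U = U
In Łukasiewicz three-valued logic Ł3: A implies A = U implies U = true  [min(1, 1−½+½)]
A implies (A implies A) = U implies true = true
A implies (A implies (A implies A)) = U implies true = true
They differ because Kleene's strong three-valued logic K3 and Łukasiewicz three-valued logic Ł3 treat U differently under implication.

U; true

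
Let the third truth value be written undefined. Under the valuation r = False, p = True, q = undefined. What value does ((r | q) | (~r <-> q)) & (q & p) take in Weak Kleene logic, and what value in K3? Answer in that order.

undefined; undefined

In Weak Kleene logic: r | q = False | undefined = undefined
~r = ~False = True
~r <-> q = True <-> undefined = undefined
(r | q) | (~r <-> q) = undefined | undefined = undefined
q & p = undefined & True = undefined
((r | q) | (~r <-> q)) & (q & p) = undefined & undefined = undefined
In K3: r | q = False | undefined = undefined
~r = ~False = True
~r <-> q = True <-> undefined = undefined
(r | q) | (~r <-> q) = undefined | undefined = undefined
q & p = undefined & True = undefined
((r | q) | (~r <-> q)) & (q & p) = undefined & undefined = undefined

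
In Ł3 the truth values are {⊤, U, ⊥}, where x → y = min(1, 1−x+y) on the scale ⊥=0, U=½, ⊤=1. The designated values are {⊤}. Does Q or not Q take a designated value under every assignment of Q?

No

Countermodel: Q=U gives U, which is not designated.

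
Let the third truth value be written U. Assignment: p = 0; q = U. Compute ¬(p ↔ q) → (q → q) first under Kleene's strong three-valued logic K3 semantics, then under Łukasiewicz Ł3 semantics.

U; 1

In Kleene's strong three-valued logic K3: p ↔ q = 0 ↔ U = U
¬(p ↔ q) = ¬U = U
q → q = U → U = U  [¬U ∨ U]
¬(p ↔ q) → (q → q) = U → U = U
In Łukasiewicz Ł3: p ↔ q = 0 ↔ U = U  [1 − |0−½|]
¬(p ↔ q) = ¬U = U
q → q = U → U = 1
¬(p ↔ q) → (q → q) = U → 1 = 1
They differ because Kleene's strong three-valued logic K3 and Łukasiewicz Ł3 treat U differently under implication.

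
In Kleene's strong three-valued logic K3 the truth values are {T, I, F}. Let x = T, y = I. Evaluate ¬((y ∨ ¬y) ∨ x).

¬y = ¬I = I
y ∨ ¬y = I ∨ I = I
(y ∨ ¬y) ∨ x = I ∨ T = T
¬((y ∨ ¬y) ∨ x) = ¬T = F

F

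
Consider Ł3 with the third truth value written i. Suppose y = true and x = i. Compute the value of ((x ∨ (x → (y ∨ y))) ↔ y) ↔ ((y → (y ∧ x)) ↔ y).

i

y ∨ y = true ∨ true = true
x → (y ∨ y) = i → true = true
x ∨ (x → (y ∨ y)) = i ∨ true = true
(x ∨ (x → (y ∨ y))) ↔ y = true ↔ true = true
y ∧ x = true ∧ i = i
y → (y ∧ x) = true → i = i
(y → (y ∧ x)) ↔ y = i ↔ true = i
((x ∨ (x → (y ∨ y))) ↔ y) ↔ ((y → (y ∧ x)) ↔ y) = true ↔ i = i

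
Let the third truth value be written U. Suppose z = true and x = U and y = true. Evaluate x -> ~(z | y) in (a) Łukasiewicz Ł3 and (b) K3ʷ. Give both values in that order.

In Łukasiewicz Ł3: z | y = true | true = true
~(z | y) = ~true = false
x -> ~(z | y) = U -> false = U
In K3ʷ: z | y = true | true = true
~(z | y) = ~true = false
x -> ~(z | y) = U -> false = U  [any arg is the third value ⇒ result is the third value]

U; U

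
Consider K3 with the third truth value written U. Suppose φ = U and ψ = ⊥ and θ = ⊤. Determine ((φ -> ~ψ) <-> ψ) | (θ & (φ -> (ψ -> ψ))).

~ψ = ~⊥ = ⊤
φ -> ~ψ = U -> ⊤ = ⊤  [~U | ⊤]
(φ -> ~ψ) <-> ψ = ⊤ <-> ⊥ = ⊥
ψ -> ψ = ⊥ -> ⊥ = ⊤
φ -> (ψ -> ψ) = U -> ⊤ = ⊤
θ & (φ -> (ψ -> ψ)) = ⊤ & ⊤ = ⊤
((φ -> ~ψ) <-> ψ) | (θ & (φ -> (ψ -> ψ))) = ⊥ | ⊤ = ⊤

⊤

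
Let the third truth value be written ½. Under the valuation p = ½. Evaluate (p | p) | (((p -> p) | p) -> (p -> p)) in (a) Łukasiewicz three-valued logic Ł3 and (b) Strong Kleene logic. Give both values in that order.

true; ½

In Łukasiewicz three-valued logic Ł3: p | p = ½ | ½ = ½
p -> p = ½ -> ½ = true
(p -> p) | p = true | ½ = true
p -> p = ½ -> ½ = true
((p -> p) | p) -> (p -> p) = true -> true = true
(p | p) | (((p -> p) | p) -> (p -> p)) = ½ | true = true
In Strong Kleene logic: p | p = ½ | ½ = ½
p -> p = ½ -> ½ = ½
(p -> p) | p = ½ | ½ = ½
p -> p = ½ -> ½ = ½
((p -> p) | p) -> (p -> p) = ½ -> ½ = ½
(p | p) | (((p -> p) | p) -> (p -> p)) = ½ | ½ = ½
They differ because Łukasiewicz three-valued logic Ł3 and Strong Kleene logic treat ½ differently under implication.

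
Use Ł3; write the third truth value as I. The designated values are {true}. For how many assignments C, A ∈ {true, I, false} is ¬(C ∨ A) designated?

Designated under: (C=false, A=false).

1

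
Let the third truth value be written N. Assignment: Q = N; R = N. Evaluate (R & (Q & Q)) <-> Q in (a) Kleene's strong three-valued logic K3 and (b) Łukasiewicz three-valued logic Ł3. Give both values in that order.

In Kleene's strong three-valued logic K3: Q & Q = N & N = N
R & (Q & Q) = N & N = N
(R & (Q & Q)) <-> Q = N <-> N = N
In Łukasiewicz three-valued logic Ł3: Q & Q = N & N = N
R & (Q & Q) = N & N = N
(R & (Q & Q)) <-> Q = N <-> N = 1  [1 − |½−½|]
They differ because Kleene's strong three-valued logic K3 and Łukasiewicz three-valued logic Ł3 treat N differently under implication.

N; 1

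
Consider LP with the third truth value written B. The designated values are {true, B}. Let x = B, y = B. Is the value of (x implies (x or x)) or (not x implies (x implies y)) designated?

x or x = B or B = B
x implies (x or x) = B implies B = B
not x = not B = B
x implies y = B implies B = B
not x implies (x implies y) = B implies B = B
(x implies (x or x)) or (not x implies (x implies y)) = B or B = B
B ∈ {true, B}.

Yes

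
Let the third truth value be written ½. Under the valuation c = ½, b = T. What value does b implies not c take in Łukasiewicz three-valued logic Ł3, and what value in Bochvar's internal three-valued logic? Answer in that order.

½; ½

In Łukasiewicz three-valued logic Ł3: not c = not ½ = ½
b implies not c = T implies ½ = ½  [min(1, 1−1+½)]
In Bochvar's internal three-valued logic: not c = not ½ = ½
b implies not c = T implies ½ = ½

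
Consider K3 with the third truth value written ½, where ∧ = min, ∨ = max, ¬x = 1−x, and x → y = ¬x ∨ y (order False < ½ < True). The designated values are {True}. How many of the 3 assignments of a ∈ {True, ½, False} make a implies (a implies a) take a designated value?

a=True: True ✓
a=½: ½ ·
a=False: True ✓

2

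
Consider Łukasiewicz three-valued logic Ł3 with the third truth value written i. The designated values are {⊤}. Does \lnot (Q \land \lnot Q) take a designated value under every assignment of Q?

No

Countermodel: Q=i gives i, which is not designated.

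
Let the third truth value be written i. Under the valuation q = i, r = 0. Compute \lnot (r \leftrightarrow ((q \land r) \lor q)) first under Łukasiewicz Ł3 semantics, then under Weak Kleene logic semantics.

i; i

In Łukasiewicz Ł3: q \land r = i \land 0 = 0
(q \land r) \lor q = 0 \lor i = i
r \leftrightarrow ((q \land r) \lor q) = 0 \leftrightarrow i = i  [1 − |0−½|]
\lnot (r \leftrightarrow ((q \land r) \lor q)) = \lnot i = i
In Weak Kleene logic: q \land r = i \land 0 = i
(q \land r) \lor q = i \lor i = i
r \leftrightarrow ((q \land r) \lor q) = 0 \leftrightarrow i = i
\lnot (r \leftrightarrow ((q \land r) \lor q)) = \lnot i = i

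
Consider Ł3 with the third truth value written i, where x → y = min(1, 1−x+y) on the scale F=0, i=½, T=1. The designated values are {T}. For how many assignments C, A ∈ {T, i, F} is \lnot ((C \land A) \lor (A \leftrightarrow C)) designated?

Designated under: (C=T, A=F); (C=F, A=T).

2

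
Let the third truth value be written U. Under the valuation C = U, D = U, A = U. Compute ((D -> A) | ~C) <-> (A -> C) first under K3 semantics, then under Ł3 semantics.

In K3: D -> A = U -> U = U
~C = ~U = U
(D -> A) | ~C = U | U = U
A -> C = U -> U = U
((D -> A) | ~C) <-> (A -> C) = U <-> U = U
In Ł3: D -> A = U -> U = True  [min(1, 1−½+½)]
~C = ~U = U
(D -> A) | ~C = True | U = True
A -> C = U -> U = True
((D -> A) | ~C) <-> (A -> C) = True <-> True = True
They differ because K3 and Ł3 treat U differently under implication.

U; True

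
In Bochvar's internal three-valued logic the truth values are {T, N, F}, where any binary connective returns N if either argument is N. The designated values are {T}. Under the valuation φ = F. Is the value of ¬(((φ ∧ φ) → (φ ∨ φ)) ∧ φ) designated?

Yes

φ ∧ φ = F ∧ F = F
φ ∨ φ = F ∨ F = F
(φ ∧ φ) → (φ ∨ φ) = F → F = T
((φ ∧ φ) → (φ ∨ φ)) ∧ φ = T ∧ F = F
¬(((φ ∧ φ) → (φ ∨ φ)) ∧ φ) = ¬F = T
T ∈ {T}.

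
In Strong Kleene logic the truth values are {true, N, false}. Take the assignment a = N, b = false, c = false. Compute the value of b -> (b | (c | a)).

true

c | a = false | N = N
b | (c | a) = false | N = N
b -> (b | (c | a)) = false -> N = true  [~false | N]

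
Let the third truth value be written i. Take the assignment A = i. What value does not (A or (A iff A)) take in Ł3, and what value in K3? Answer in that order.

false; i

In Ł3: A iff A = i iff i = true  [1 − |½−½|]
A or (A iff A) = i or true = true
not (A or (A iff A)) = not true = false
In K3: A iff A = i iff i = i
A or (A iff A) = i or i = i
not (A or (A iff A)) = not i = i
They differ because Ł3 and K3 treat i differently under implication.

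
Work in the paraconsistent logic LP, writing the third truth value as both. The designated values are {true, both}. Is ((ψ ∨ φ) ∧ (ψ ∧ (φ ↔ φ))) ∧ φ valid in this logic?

No

Countermodel: ψ=true, φ=false gives false, which is not designated.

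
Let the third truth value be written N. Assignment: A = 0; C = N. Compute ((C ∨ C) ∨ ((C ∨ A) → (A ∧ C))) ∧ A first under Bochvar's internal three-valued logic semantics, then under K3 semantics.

N; 0

In Bochvar's internal three-valued logic: C ∨ C = N ∨ N = N
C ∨ A = N ∨ 0 = N
A ∧ C = 0 ∧ N = N
(C ∨ A) → (A ∧ C) = N → N = N  [any arg is the third value ⇒ result is the third value]
(C ∨ C) ∨ ((C ∨ A) → (A ∧ C)) = N ∨ N = N
((C ∨ C) ∨ ((C ∨ A) → (A ∧ C))) ∧ A = N ∧ 0 = N
In K3: C ∨ C = N ∨ N = N
C ∨ A = N ∨ 0 = N
A ∧ C = 0 ∧ N = 0
(C ∨ A) → (A ∧ C) = N → 0 = N  [¬N ∨ 0]
(C ∨ C) ∨ ((C ∨ A) → (A ∧ C)) = N ∨ N = N
((C ∨ C) ∨ ((C ∨ A) → (A ∧ C))) ∧ A = N ∧ 0 = 0
They differ because Bochvar's internal three-valued logic and K3 treat N differently under the binary connectives.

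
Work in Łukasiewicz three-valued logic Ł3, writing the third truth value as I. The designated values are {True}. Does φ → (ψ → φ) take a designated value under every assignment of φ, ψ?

Every assignment of φ, ψ over {True, I, False} gives a value in {True}.
In particular, with φ=I, ψ=I: φ → (ψ → φ) = True.

Yes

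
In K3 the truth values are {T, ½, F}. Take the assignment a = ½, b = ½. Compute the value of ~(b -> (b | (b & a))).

½

b & a = ½ & ½ = ½
b | (b & a) = ½ | ½ = ½
b -> (b | (b & a)) = ½ -> ½ = ½  [~½ | ½]
~(b -> (b | (b & a))) = ~½ = ½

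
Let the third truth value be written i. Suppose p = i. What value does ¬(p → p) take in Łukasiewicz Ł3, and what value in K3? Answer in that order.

False; i

In Łukasiewicz Ł3: p → p = i → i = True  [min(1, 1−½+½)]
¬(p → p) = ¬True = False
In K3: p → p = i → i = i  [¬i ∨ i]
¬(p → p) = ¬i = i
They differ because Łukasiewicz Ł3 and K3 treat i differently under implication.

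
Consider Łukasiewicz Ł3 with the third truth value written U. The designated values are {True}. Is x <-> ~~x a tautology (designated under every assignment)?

Every assignment of x over {True, U, False} gives a value in {True}.
In particular, with x=U: x <-> ~~x = True.

Yes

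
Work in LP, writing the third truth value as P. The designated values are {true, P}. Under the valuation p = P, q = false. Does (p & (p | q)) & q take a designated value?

p | q = P | false = P
p & (p | q) = P & P = P
(p & (p | q)) & q = P & false = false
false ∉ {true, P}.

No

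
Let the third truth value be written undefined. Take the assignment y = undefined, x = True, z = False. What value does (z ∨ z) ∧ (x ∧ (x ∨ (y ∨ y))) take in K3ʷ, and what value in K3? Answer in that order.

undefined; False

In K3ʷ: z ∨ z = False ∨ False = False
y ∨ y = undefined ∨ undefined = undefined
x ∨ (y ∨ y) = True ∨ undefined = undefined
x ∧ (x ∨ (y ∨ y)) = True ∧ undefined = undefined
(z ∨ z) ∧ (x ∧ (x ∨ (y ∨ y))) = False ∧ undefined = undefined
In K3: z ∨ z = False ∨ False = False
y ∨ y = undefined ∨ undefined = undefined
x ∨ (y ∨ y) = True ∨ undefined = True
x ∧ (x ∨ (y ∨ y)) = True ∧ True = True
(z ∨ z) ∧ (x ∧ (x ∨ (y ∨ y))) = False ∧ True = False
They differ because K3ʷ and K3 treat undefined differently under the binary connectives.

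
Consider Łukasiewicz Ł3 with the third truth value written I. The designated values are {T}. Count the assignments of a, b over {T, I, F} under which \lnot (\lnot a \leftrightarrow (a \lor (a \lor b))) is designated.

Designated under: (a=T, b=T); (a=T, b=I); (a=T, b=F); (a=F, b=F).

4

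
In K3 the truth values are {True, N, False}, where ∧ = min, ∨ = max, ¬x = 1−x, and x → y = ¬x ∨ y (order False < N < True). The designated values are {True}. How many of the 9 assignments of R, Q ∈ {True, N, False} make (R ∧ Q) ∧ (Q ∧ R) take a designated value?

1

Designated under: (R=True, Q=True).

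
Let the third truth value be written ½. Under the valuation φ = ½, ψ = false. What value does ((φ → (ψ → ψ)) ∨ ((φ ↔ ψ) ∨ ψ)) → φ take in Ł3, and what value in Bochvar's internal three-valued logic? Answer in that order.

½; ½

In Ł3: ψ → ψ = false → false = true
φ → (ψ → ψ) = ½ → true = true
φ ↔ ψ = ½ ↔ false = ½
(φ ↔ ψ) ∨ ψ = ½ ∨ false = ½
(φ → (ψ → ψ)) ∨ ((φ ↔ ψ) ∨ ψ) = true ∨ ½ = true
((φ → (ψ → ψ)) ∨ ((φ ↔ ψ) ∨ ψ)) → φ = true → ½ = ½
In Bochvar's internal three-valued logic: ψ → ψ = false → false = true
φ → (ψ → ψ) = ½ → true = ½  [any arg is the third value ⇒ result is the third value]
φ ↔ ψ = ½ ↔ false = ½
(φ ↔ ψ) ∨ ψ = ½ ∨ false = ½
(φ → (ψ → ψ)) ∨ ((φ ↔ ψ) ∨ ψ) = ½ ∨ ½ = ½
((φ → (ψ → ψ)) ∨ ((φ ↔ ψ) ∨ ψ)) → φ = ½ → ½ = ½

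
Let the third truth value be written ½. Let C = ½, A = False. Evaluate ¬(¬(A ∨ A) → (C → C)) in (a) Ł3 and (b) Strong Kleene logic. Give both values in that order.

False; ½

In Ł3: A ∨ A = False ∨ False = False
¬(A ∨ A) = ¬False = True
C → C = ½ → ½ = True  [min(1, 1−½+½)]
¬(A ∨ A) → (C → C) = True → True = True
¬(¬(A ∨ A) → (C → C)) = ¬True = False
In Strong Kleene logic: A ∨ A = False ∨ False = False
¬(A ∨ A) = ¬False = True
C → C = ½ → ½ = ½  [¬½ ∨ ½]
¬(A ∨ A) → (C → C) = True → ½ = ½
¬(¬(A ∨ A) → (C → C)) = ¬½ = ½
They differ because Ł3 and Strong Kleene logic treat ½ differently under implication.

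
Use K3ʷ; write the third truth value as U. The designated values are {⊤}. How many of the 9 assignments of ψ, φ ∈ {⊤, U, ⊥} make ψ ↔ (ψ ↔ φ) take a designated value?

2

Designated under: (ψ=⊤, φ=⊤); (ψ=⊥, φ=⊤).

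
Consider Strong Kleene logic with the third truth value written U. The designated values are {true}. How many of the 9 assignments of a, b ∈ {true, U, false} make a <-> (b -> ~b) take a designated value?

2

Designated under: (a=true, b=false); (a=false, b=true).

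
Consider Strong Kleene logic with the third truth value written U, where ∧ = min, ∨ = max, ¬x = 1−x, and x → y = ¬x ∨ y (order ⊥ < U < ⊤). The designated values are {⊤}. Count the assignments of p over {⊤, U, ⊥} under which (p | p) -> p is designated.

2

p=⊤: ⊤ ✓
p=U: U ·
p=⊥: ⊤ ✓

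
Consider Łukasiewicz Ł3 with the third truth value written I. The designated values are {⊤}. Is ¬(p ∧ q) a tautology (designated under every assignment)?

No

Countermodel: p=⊤, q=⊤ gives ⊥, which is not designated.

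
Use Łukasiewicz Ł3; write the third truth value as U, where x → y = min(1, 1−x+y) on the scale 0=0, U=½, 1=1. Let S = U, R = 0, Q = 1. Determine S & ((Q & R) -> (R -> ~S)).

U

Q & R = 1 & 0 = 0
~S = ~U = U
R -> ~S = 0 -> U = 1  [min(1, 1−0+½)]
(Q & R) -> (R -> ~S) = 0 -> 1 = 1
S & ((Q & R) -> (R -> ~S)) = U & 1 = U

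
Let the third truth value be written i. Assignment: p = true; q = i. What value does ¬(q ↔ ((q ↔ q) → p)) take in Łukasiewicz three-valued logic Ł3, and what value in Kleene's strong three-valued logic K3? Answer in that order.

In Łukasiewicz three-valued logic Ł3: q ↔ q = i ↔ i = true  [1 − |½−½|]
(q ↔ q) → p = true → true = true
q ↔ ((q ↔ q) → p) = i ↔ true = i
¬(q ↔ ((q ↔ q) → p)) = ¬i = i
In Kleene's strong three-valued logic K3: q ↔ q = i ↔ i = i
(q ↔ q) → p = i → true = true
q ↔ ((q ↔ q) → p) = i ↔ true = i
¬(q ↔ ((q ↔ q) → p)) = ¬i = i

i; i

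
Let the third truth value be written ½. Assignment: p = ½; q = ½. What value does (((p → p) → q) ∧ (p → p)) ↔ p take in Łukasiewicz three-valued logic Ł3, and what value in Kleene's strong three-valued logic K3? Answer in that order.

In Łukasiewicz three-valued logic Ł3: p → p = ½ → ½ = 1  [min(1, 1−½+½)]
(p → p) → q = 1 → ½ = ½
p → p = ½ → ½ = 1
((p → p) → q) ∧ (p → p) = ½ ∧ 1 = ½
(((p → p) → q) ∧ (p → p)) ↔ p = ½ ↔ ½ = 1
In Kleene's strong three-valued logic K3: p → p = ½ → ½ = ½  [¬½ ∨ ½]
(p → p) → q = ½ → ½ = ½
p → p = ½ → ½ = ½
((p → p) → q) ∧ (p → p) = ½ ∧ ½ = ½
(((p → p) → q) ∧ (p → p)) ↔ p = ½ ↔ ½ = ½
They differ because Łukasiewicz three-valued logic Ł3 and Kleene's strong three-valued logic K3 treat ½ differently under implication.

1; ½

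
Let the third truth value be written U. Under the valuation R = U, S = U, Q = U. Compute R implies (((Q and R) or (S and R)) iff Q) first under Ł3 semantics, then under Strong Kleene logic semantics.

In Ł3: Q and R = U and U = U
S and R = U and U = U
(Q and R) or (S and R) = U or U = U
((Q and R) or (S and R)) iff Q = U iff U = T  [1 − |½−½|]
R implies (((Q and R) or (S and R)) iff Q) = U implies T = T
In Strong Kleene logic: Q and R = U and U = U
S and R = U and U = U
(Q and R) or (S and R) = U or U = U
((Q and R) or (S and R)) iff Q = U iff U = U
R implies (((Q and R) or (S and R)) iff Q) = U implies U = U
They differ because Ł3 and Strong Kleene logic treat U differently under implication.

T; U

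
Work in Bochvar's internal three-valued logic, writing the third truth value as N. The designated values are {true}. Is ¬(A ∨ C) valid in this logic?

Countermodel: A=true, C=true gives false, which is not designated.

No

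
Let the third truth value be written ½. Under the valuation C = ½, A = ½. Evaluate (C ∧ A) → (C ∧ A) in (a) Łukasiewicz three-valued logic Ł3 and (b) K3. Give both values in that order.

In Łukasiewicz three-valued logic Ł3: C ∧ A = ½ ∧ ½ = ½
C ∧ A = ½ ∧ ½ = ½
(C ∧ A) → (C ∧ A) = ½ → ½ = True
In K3: C ∧ A = ½ ∧ ½ = ½
C ∧ A = ½ ∧ ½ = ½
(C ∧ A) → (C ∧ A) = ½ → ½ = ½  [¬½ ∨ ½]
They differ because Łukasiewicz three-valued logic Ł3 and K3 treat ½ differently under implication.

True; ½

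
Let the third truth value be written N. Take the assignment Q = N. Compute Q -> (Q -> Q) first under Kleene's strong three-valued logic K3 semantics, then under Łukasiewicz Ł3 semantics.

N; true

In Kleene's strong three-valued logic K3: Q -> Q = N -> N = N  [~N | N]
Q -> (Q -> Q) = N -> N = N
In Łukasiewicz Ł3: Q -> Q = N -> N = true
Q -> (Q -> Q) = N -> true = true
They differ because Kleene's strong three-valued logic K3 and Łukasiewicz Ł3 treat N differently under implication.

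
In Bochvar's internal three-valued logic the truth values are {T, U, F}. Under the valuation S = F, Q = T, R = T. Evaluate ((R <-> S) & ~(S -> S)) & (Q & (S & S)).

F

R <-> S = T <-> F = F
S -> S = F -> F = T
~(S -> S) = ~T = F
(R <-> S) & ~(S -> S) = F & F = F
S & S = F & F = F
Q & (S & S) = T & F = F
((R <-> S) & ~(S -> S)) & (Q & (S & S)) = F & F = F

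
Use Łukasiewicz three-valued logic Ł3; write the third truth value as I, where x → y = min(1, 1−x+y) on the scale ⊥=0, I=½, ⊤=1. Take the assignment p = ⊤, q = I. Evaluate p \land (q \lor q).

q \lor q = I \lor I = I
p \land (q \lor q) = ⊤ \land I = I

I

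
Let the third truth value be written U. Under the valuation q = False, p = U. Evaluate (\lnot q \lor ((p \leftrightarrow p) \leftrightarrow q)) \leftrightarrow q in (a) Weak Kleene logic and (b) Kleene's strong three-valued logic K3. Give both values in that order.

In Weak Kleene logic: \lnot q = \lnot False = True
p \leftrightarrow p = U \leftrightarrow U = U
(p \leftrightarrow p) \leftrightarrow q = U \leftrightarrow False = U
\lnot q \lor ((p \leftrightarrow p) \leftrightarrow q) = True \lor U = U
(\lnot q \lor ((p \leftrightarrow p) \leftrightarrow q)) \leftrightarrow q = U \leftrightarrow False = U
In Kleene's strong three-valued logic K3: \lnot q = \lnot False = True
p \leftrightarrow p = U \leftrightarrow U = U
(p \leftrightarrow p) \leftrightarrow q = U \leftrightarrow False = U
\lnot q \lor ((p \leftrightarrow p) \leftrightarrow q) = True \lor U = True
(\lnot q \lor ((p \leftrightarrow p) \leftrightarrow q)) \leftrightarrow q = True \leftrightarrow False = False
They differ because Weak Kleene logic and Kleene's strong three-valued logic K3 treat U differently under the binary connectives.

U; False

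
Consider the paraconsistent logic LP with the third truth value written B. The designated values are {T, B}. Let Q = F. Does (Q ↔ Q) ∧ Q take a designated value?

Q ↔ Q = F ↔ F = T
(Q ↔ Q) ∧ Q = T ∧ F = F
F ∉ {T, B}.

No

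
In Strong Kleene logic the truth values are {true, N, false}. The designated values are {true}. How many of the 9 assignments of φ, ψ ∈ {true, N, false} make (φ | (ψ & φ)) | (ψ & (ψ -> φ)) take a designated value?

Designated under: (φ=true, ψ=true); (φ=true, ψ=N); (φ=true, ψ=false).

3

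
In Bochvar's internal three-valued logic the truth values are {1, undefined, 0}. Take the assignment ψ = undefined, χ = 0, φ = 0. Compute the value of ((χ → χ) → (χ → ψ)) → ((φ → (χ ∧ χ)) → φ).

χ → χ = 0 → 0 = 1
χ → ψ = 0 → undefined = undefined  [any arg is the third value ⇒ result is the third value]
(χ → χ) → (χ → ψ) = 1 → undefined = undefined
χ ∧ χ = 0 ∧ 0 = 0
φ → (χ ∧ χ) = 0 → 0 = 1
(φ → (χ ∧ χ)) → φ = 1 → 0 = 0
((χ → χ) → (χ → ψ)) → ((φ → (χ ∧ χ)) → φ) = undefined → 0 = undefined

undefined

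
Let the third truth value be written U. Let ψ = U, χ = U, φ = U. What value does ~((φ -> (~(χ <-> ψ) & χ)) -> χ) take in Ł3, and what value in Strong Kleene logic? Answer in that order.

In Ł3: χ <-> ψ = U <-> U = T  [1 − |½−½|]
~(χ <-> ψ) = ~T = F
~(χ <-> ψ) & χ = F & U = F
φ -> (~(χ <-> ψ) & χ) = U -> F = U
(φ -> (~(χ <-> ψ) & χ)) -> χ = U -> U = T
~((φ -> (~(χ <-> ψ) & χ)) -> χ) = ~T = F
In Strong Kleene logic: χ <-> ψ = U <-> U = U
~(χ <-> ψ) = ~U = U
~(χ <-> ψ) & χ = U & U = U
φ -> (~(χ <-> ψ) & χ) = U -> U = U  [~U | U]
(φ -> (~(χ <-> ψ) & χ)) -> χ = U -> U = U
~((φ -> (~(χ <-> ψ) & χ)) -> χ) = ~U = U
They differ because Ł3 and Strong Kleene logic treat U differently under implication.

F; U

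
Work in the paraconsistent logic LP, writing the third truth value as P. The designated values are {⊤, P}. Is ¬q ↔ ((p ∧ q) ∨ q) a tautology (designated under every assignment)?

Countermodel: q=⊤, p=⊤ gives ⊥, which is not designated.

No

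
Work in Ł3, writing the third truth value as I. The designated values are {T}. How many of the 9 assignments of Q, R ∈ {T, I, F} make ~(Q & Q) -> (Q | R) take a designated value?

7

Of the 9 assignments, 7 give a value in {T}.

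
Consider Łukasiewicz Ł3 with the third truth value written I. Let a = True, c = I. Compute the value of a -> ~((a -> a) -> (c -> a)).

a -> a = True -> True = True
c -> a = I -> True = True  [min(1, 1−½+1)]
(a -> a) -> (c -> a) = True -> True = True
~((a -> a) -> (c -> a)) = ~True = False
a -> ~((a -> a) -> (c -> a)) = True -> False = False

False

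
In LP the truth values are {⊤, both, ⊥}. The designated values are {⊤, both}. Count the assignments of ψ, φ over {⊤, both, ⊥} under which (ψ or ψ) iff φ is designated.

7

Of the 9 assignments, 7 give a value in {⊤, both}.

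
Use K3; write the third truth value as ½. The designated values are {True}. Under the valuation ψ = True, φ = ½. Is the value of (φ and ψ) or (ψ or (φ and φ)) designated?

Yes

φ and ψ = ½ and True = ½
φ and φ = ½ and ½ = ½
ψ or (φ and φ) = True or ½ = True
(φ and ψ) or (ψ or (φ and φ)) = ½ or True = True
True ∈ {True}.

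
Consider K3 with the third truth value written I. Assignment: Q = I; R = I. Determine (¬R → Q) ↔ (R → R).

¬R = ¬I = I
¬R → Q = I → I = I
R → R = I → I = I
(¬R → Q) ↔ (R → R) = I ↔ I = I

I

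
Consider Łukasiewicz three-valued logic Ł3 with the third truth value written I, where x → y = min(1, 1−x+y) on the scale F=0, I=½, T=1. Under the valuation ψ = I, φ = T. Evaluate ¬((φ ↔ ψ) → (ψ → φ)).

F

φ ↔ ψ = T ↔ I = I
ψ → φ = I → T = T
(φ ↔ ψ) → (ψ → φ) = I → T = T
¬((φ ↔ ψ) → (ψ → φ)) = ¬T = F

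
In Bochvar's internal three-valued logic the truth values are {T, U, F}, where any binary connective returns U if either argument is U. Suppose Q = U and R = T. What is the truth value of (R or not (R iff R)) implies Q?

R iff R = T iff T = T
not (R iff R) = not T = F
R or not (R iff R) = T or F = T
(R or not (R iff R)) implies Q = T implies U = U  [any arg is the third value ⇒ result is the third value]

U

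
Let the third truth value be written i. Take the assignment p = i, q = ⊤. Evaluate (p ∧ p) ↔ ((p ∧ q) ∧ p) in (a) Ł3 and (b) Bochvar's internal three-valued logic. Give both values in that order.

⊤; i

In Ł3: p ∧ p = i ∧ i = i
p ∧ q = i ∧ ⊤ = i
(p ∧ q) ∧ p = i ∧ i = i
(p ∧ p) ↔ ((p ∧ q) ∧ p) = i ↔ i = ⊤  [1 − |½−½|]
In Bochvar's internal three-valued logic: p ∧ p = i ∧ i = i
p ∧ q = i ∧ ⊤ = i
(p ∧ q) ∧ p = i ∧ i = i
(p ∧ p) ↔ ((p ∧ q) ∧ p) = i ↔ i = i
They differ because Ł3 and Bochvar's internal three-valued logic treat i differently under the binary connectives.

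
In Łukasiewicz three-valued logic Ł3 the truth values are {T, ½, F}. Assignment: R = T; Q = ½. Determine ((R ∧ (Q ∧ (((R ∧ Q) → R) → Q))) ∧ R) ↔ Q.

T

R ∧ Q = T ∧ ½ = ½
(R ∧ Q) → R = ½ → T = T
((R ∧ Q) → R) → Q = T → ½ = ½
Q ∧ (((R ∧ Q) → R) → Q) = ½ ∧ ½ = ½
R ∧ (Q ∧ (((R ∧ Q) → R) → Q)) = T ∧ ½ = ½
(R ∧ (Q ∧ (((R ∧ Q) → R) → Q))) ∧ R = ½ ∧ T = ½
((R ∧ (Q ∧ (((R ∧ Q) → R) → Q))) ∧ R) ↔ Q = ½ ↔ ½ = T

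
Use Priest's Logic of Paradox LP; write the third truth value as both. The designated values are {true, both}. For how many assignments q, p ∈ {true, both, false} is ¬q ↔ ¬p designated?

Of the 9 assignments, 7 give a value in {true, both}.

7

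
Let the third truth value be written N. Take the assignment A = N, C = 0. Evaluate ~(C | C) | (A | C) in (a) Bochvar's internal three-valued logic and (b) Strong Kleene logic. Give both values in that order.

N; 1

In Bochvar's internal three-valued logic: C | C = 0 | 0 = 0
~(C | C) = ~0 = 1
A | C = N | 0 = N
~(C | C) | (A | C) = 1 | N = N
In Strong Kleene logic: C | C = 0 | 0 = 0
~(C | C) = ~0 = 1
A | C = N | 0 = N
~(C | C) | (A | C) = 1 | N = 1
They differ because Bochvar's internal three-valued logic and Strong Kleene logic treat N differently under the binary connectives.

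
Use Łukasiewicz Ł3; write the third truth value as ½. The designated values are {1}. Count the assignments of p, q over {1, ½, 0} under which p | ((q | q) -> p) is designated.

Of the 9 assignments, 6 give a value in {1}.

6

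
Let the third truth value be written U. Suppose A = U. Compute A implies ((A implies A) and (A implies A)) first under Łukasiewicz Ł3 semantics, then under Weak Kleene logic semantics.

true; U

In Łukasiewicz Ł3: A implies A = U implies U = true
A implies A = U implies U = true
(A implies A) and (A implies A) = true and true = true
A implies ((A implies A) and (A implies A)) = U implies true = true
In Weak Kleene logic: A implies A = U implies U = U  [any arg is the third value ⇒ result is the third value]
A implies A = U implies U = U
(A implies A) and (A implies A) = U and U = U
A implies ((A implies A) and (A implies A)) = U implies U = U
They differ because Łukasiewicz Ł3 and Weak Kleene logic treat U differently under the binary connectives.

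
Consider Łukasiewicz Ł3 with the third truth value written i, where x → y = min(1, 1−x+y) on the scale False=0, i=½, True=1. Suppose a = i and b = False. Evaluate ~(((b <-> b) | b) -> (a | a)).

b <-> b = False <-> False = True
(b <-> b) | b = True | False = True
a | a = i | i = i
((b <-> b) | b) -> (a | a) = True -> i = i
~(((b <-> b) | b) -> (a | a)) = ~i = i

i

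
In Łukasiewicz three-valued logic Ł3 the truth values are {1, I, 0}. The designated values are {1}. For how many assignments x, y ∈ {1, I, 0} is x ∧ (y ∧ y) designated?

1

Designated under: (x=1, y=1).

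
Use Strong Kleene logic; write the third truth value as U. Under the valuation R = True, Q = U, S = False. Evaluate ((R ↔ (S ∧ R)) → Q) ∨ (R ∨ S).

True

S ∧ R = False ∧ True = False
R ↔ (S ∧ R) = True ↔ False = False
(R ↔ (S ∧ R)) → Q = False → U = True  [¬False ∨ U]
R ∨ S = True ∨ False = True
((R ↔ (S ∧ R)) → Q) ∨ (R ∨ S) = True ∨ True = True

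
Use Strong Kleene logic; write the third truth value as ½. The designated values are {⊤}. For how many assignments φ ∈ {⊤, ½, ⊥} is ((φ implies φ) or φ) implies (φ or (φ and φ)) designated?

1

φ=⊤: ⊤ ✓
φ=½: ½ ·
φ=⊥: ⊥ ·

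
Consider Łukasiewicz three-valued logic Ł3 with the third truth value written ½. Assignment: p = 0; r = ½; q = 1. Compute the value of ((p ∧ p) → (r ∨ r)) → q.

1

p ∧ p = 0 ∧ 0 = 0
r ∨ r = ½ ∨ ½ = ½
(p ∧ p) → (r ∨ r) = 0 → ½ = 1
((p ∧ p) → (r ∨ r)) → q = 1 → 1 = 1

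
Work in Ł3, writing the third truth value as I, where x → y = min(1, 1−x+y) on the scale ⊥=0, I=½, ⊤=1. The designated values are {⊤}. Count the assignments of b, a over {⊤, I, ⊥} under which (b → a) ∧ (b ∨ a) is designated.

3

Designated under: (b=⊤, a=⊤); (b=I, a=⊤); (b=⊥, a=⊤).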